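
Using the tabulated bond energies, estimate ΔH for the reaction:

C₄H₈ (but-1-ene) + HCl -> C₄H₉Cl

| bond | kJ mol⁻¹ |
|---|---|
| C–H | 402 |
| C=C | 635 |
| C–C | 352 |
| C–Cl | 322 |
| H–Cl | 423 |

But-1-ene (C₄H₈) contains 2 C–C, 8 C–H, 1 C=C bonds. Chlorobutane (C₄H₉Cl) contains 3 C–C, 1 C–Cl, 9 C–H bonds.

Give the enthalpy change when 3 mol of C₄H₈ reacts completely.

ΔH = −54 kJ

Bonds broken (reactants):
  C–C: 2 × 352 = 704
  C–H: 8 × 402 = 3216
  C=C: 1 × 635 = 635
  H–Cl: 1 × 423 = 423
  Σ(broken) = 4978 kJ
Bonds formed (products):
  C–C: 3 × 352 = 1056
  C–Cl: 1 × 322 = 322
  C–H: 9 × 402 = 3618
  Σ(formed) = 4996 kJ
ΔH = Σ(broken) − Σ(formed) = 4978 − 4996 = −18 kJ
For 3× the reaction as written: 3 × (−18) = −54 kJ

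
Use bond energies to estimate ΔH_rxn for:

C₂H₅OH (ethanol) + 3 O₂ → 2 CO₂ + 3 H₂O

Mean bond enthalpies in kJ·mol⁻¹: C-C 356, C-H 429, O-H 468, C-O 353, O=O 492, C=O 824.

Bonds broken (reactants):
  C-C: 1 × 356 = 356
  C-H: 5 × 429 = 2145
  C-O: 1 × 353 = 353
  O-H: 1 × 468 = 468
  O=O: 3 × 492 = 1476
  Σ(broken) = 4798 kJ
Bonds formed (products):
  C=O: 4 × 824 = 3296
  O-H: 6 × 468 = 2808
  Σ(formed) = 6104 kJ
ΔH = Σ(broken) − Σ(formed) = 4798 − 6104 = −1306 kJ

ΔH ≈ −1306 kJ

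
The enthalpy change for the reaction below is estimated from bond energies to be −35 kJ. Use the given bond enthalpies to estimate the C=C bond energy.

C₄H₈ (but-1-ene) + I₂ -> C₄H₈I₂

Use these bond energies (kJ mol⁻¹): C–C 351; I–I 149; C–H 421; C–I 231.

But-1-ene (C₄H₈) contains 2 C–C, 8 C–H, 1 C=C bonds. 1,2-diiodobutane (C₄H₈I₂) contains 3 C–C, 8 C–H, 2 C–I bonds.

D(C=C) ≈ 629 kJ/mol

Let D be the C=C bond energy.
Σ(broken) = 2×351 + 8×421 + 1×D + 1×149 = 4219 + D
Σ(formed) = 3×351 + 8×421 + 2×231 = 4883
ΔH = Σ(broken) − Σ(formed) = (4219 + D) − (4883) = −664 + D
Setting this equal to −35 kJ gives D = 629 kJ/mol.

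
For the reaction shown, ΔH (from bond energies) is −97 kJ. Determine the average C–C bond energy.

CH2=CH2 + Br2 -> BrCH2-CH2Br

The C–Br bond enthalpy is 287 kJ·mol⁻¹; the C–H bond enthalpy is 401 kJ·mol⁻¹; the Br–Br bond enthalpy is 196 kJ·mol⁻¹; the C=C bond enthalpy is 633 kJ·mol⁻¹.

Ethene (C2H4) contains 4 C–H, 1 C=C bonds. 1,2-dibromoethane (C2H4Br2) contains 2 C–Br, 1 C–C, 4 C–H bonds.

D(C–C) ≈ 352 kJ/mol

Let D be the C–C bond energy.
Σ(broken) = 1×196 + 4×401 + 1×633 = 2433
Σ(formed) = 2×287 + 1×D + 4×401 = 2178 + D
ΔH = Σ(broken) − Σ(formed) = (2433) − (2178 + D) = +255 − D
Setting this equal to −97 kJ gives D = 352 kJ/mol.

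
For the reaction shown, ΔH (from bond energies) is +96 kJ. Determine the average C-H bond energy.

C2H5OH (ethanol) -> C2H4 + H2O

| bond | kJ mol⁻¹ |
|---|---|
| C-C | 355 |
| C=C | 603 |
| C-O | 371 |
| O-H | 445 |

D(C-H) ≈ 418 kJ/mol

Let D be the C-H bond energy.
Σ(broken) = 1×355 + 5×D + 1×371 + 1×445 = 1171 + 5D
Σ(formed) = 4×D + 1×603 + 2×445 = 1493 + 4D
ΔH = Σ(broken) − Σ(formed) = (1171 + 5D) − (1493 + 4D) = −322 + D
Setting this equal to +96 kJ gives D = 418 kJ/mol.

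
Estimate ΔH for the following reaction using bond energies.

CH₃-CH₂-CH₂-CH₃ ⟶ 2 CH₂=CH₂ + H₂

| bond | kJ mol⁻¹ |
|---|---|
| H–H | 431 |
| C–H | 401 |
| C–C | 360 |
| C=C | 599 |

Bonds broken (reactants):
  C–C: 3 × 360 = 1080
  C–H: 10 × 401 = 4010
  Σ(broken) = 5090 kJ
Bonds formed (products):
  C–H: 8 × 401 = 3208
  C=C: 2 × 599 = 1198
  H–H: 1 × 431 = 431
  Σ(formed) = 4837 kJ
ΔH = Σ(broken) − Σ(formed) = 5090 − 4837 = +253 kJ

ΔH ≈ +253 kJ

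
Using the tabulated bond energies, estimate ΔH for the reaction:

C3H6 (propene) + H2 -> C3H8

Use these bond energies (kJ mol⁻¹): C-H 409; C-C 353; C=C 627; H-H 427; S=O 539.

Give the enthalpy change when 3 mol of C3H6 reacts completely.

ΔH = −351 kJ

Bonds broken (reactants):
  C-C: 1 × 353 = 353
  C-H: 6 × 409 = 2454
  C=C: 1 × 627 = 627
  H-H: 1 × 427 = 427
  Σ(broken) = 3861 kJ
Bonds formed (products):
  C-C: 2 × 353 = 706
  C-H: 8 × 409 = 3272
  Σ(formed) = 3978 kJ
ΔH = Σ(broken) − Σ(formed) = 3861 − 3978 = −117 kJ
For 3× the reaction as written: 3 × (−117) = −351 kJ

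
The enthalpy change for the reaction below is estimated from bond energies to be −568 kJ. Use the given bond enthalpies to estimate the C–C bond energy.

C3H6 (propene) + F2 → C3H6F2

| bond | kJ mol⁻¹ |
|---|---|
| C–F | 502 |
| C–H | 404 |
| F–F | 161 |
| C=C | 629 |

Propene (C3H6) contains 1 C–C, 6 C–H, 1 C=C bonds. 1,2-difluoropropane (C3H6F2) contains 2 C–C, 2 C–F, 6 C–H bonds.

D(C–C) ≈ 354 kJ/mol

Let D be the C–C bond energy.
Σ(broken) = 1×D + 6×404 + 1×629 + 1×161 = 3214 + D
Σ(formed) = 2×D + 2×502 + 6×404 = 3428 + 2D
ΔH = Σ(broken) − Σ(formed) = (3214 + D) − (3428 + 2D) = −214 − D
Setting this equal to −568 kJ gives D = 354 kJ/mol.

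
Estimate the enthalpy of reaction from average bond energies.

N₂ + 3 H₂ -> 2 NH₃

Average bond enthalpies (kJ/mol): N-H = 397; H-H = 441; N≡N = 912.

ΔH ≈ −147 kJ

Bonds broken (reactants):
  H-H: 3 × 441 = 1323
  N≡N: 1 × 912 = 912
  Σ(broken) = 2235 kJ
Bonds formed (products):
  N-H: 6 × 397 = 2382
  Σ(formed) = 2382 kJ
ΔH = Σ(broken) − Σ(formed) = 2235 − 2382 = −147 kJ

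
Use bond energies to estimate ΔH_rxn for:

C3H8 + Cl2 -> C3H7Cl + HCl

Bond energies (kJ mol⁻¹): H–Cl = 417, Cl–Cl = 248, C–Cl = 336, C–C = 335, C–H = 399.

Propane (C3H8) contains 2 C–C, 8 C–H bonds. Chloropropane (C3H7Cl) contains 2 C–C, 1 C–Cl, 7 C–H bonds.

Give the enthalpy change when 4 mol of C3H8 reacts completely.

ΔH = −424 kJ

Bonds broken (reactants):
  C–C: 2 × 335 = 670
  C–H: 8 × 399 = 3192
  Cl–Cl: 1 × 248 = 248
  Σ(broken) = 4110 kJ
Bonds formed (products):
  C–C: 2 × 335 = 670
  C–Cl: 1 × 336 = 336
  C–H: 7 × 399 = 2793
  H–Cl: 1 × 417 = 417
  Σ(formed) = 4216 kJ
ΔH = Σ(broken) − Σ(formed) = 4110 − 4216 = −106 kJ
For 4× the reaction as written: 4 × (−106) = −424 kJ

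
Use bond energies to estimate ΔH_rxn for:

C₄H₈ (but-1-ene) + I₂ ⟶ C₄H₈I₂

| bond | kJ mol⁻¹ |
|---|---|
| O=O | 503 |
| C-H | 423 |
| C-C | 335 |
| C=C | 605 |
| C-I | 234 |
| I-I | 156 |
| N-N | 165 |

ΔH ≈ −42 kJ

Bonds broken (reactants):
  C-C: 2 × 335 = 670
  C-H: 8 × 423 = 3384
  C=C: 1 × 605 = 605
  I-I: 1 × 156 = 156
  Σ(broken) = 4815 kJ
Bonds formed (products):
  C-C: 3 × 335 = 1005
  C-H: 8 × 423 = 3384
  C-I: 2 × 234 = 468
  Σ(formed) = 4857 kJ
ΔH = Σ(broken) − Σ(formed) = 4815 − 4857 = −42 kJ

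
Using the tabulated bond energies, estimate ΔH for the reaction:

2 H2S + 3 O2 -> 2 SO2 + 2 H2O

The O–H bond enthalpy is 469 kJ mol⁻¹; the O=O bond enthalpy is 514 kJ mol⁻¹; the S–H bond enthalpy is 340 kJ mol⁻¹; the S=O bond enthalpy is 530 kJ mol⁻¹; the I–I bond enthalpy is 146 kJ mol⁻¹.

ΔH ≈ −1094 kJ

Bonds broken (reactants):
  O=O: 3 × 514 = 1542
  S–H: 4 × 340 = 1360
  Σ(broken) = 2902 kJ
Bonds formed (products):
  O–H: 4 × 469 = 1876
  S=O: 4 × 530 = 2120
  Σ(formed) = 3996 kJ
ΔH = Σ(broken) − Σ(formed) = 2902 − 3996 = −1094 kJ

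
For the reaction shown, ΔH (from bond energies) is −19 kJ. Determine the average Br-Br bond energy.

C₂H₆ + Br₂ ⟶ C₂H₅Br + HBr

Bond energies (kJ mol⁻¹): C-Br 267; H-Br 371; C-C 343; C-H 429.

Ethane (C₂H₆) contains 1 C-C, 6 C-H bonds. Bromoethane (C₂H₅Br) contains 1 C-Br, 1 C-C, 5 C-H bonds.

Let D be the Br-Br bond energy.
Σ(broken) = 1×D + 1×343 + 6×429 = 2917 + D
Σ(formed) = 1×267 + 1×343 + 5×429 + 1×371 = 3126
ΔH = Σ(broken) − Σ(formed) = (2917 + D) − (3126) = −209 + D
Setting this equal to −19 kJ gives D = 190 kJ/mol.

D(Br-Br) ≈ 190 kJ/mol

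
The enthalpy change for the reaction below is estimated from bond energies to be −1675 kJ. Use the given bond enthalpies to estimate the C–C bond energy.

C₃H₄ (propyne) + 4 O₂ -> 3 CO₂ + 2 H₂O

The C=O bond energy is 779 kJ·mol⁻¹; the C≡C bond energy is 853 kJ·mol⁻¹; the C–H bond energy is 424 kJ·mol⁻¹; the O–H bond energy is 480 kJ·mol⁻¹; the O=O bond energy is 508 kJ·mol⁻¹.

Let D be the C–C bond energy.
Σ(broken) = 1×853 + 1×D + 4×424 + 4×508 = 4581 + D
Σ(formed) = 6×779 + 4×480 = 6594
ΔH = Σ(broken) − Σ(formed) = (4581 + D) − (6594) = −2013 + D
Setting this equal to −1675 kJ gives D = 338 kJ/mol.

D(C–C) ≈ 338 kJ/mol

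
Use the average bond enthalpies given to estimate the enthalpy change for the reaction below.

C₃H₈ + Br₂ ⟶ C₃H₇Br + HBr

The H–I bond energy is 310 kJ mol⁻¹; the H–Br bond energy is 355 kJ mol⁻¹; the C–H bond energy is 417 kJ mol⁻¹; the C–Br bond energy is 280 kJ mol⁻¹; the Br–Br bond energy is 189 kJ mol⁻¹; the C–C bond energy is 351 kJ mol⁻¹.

Bonds broken (reactants):
  Br–Br: 1 × 189 = 189
  C–C: 2 × 351 = 702
  C–H: 8 × 417 = 3336
  Σ(broken) = 4227 kJ
Bonds formed (products):
  C–Br: 1 × 280 = 280
  C–C: 2 × 351 = 702
  C–H: 7 × 417 = 2919
  H–Br: 1 × 355 = 355
  Σ(formed) = 4256 kJ
ΔH = Σ(broken) − Σ(formed) = 4227 − 4256 = −29 kJ

ΔH ≈ −29 kJ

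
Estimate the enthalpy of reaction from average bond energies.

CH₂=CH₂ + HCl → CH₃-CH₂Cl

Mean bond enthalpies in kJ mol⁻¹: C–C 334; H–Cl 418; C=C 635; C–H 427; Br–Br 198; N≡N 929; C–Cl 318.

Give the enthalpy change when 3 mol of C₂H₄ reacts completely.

Bonds broken (reactants):
  C–H: 4 × 427 = 1708
  C=C: 1 × 635 = 635
  H–Cl: 1 × 418 = 418
  Σ(broken) = 2761 kJ
Bonds formed (products):
  C–C: 1 × 334 = 334
  C–Cl: 1 × 318 = 318
  C–H: 5 × 427 = 2135
  Σ(formed) = 2787 kJ
ΔH = Σ(broken) − Σ(formed) = 2761 − 2787 = −26 kJ
For 3× the reaction as written: 3 × (−26) = −78 kJ

ΔH = −78 kJ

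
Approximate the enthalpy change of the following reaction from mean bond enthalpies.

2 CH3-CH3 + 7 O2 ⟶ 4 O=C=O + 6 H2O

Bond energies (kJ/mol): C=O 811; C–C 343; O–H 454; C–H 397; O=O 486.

ΔH ≈ −3084 kJ

Bonds broken (reactants):
  C–C: 2 × 343 = 686
  C–H: 12 × 397 = 4764
  O=O: 7 × 486 = 3402
  Σ(broken) = 8852 kJ
Bonds formed (products):
  C=O: 8 × 811 = 6488
  O–H: 12 × 454 = 5448
  Σ(formed) = 11936 kJ
ΔH = Σ(broken) − Σ(formed) = 8852 − 11936 = −3084 kJ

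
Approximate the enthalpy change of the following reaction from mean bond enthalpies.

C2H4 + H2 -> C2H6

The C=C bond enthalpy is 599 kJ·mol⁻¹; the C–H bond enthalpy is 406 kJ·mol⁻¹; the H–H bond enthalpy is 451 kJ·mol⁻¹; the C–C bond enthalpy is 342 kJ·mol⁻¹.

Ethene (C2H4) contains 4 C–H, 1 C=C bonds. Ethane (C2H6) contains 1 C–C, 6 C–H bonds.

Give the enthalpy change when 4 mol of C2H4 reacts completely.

ΔH = −416 kJ

Bonds broken (reactants):
  C–H: 4 × 406 = 1624
  C=C: 1 × 599 = 599
  H–H: 1 × 451 = 451
  Σ(broken) = 2674 kJ
Bonds formed (products):
  C–C: 1 × 342 = 342
  C–H: 6 × 406 = 2436
  Σ(formed) = 2778 kJ
ΔH = Σ(broken) − Σ(formed) = 2674 − 2778 = −104 kJ
For 4× the reaction as written: 4 × (−104) = −416 kJ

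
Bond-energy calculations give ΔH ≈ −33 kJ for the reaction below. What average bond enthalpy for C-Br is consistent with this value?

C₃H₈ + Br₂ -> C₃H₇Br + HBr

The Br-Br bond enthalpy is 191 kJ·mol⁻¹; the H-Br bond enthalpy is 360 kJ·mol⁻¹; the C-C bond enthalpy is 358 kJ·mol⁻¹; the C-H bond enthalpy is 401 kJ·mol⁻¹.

Let D be the C-Br bond energy.
Σ(broken) = 1×191 + 2×358 + 8×401 = 4115
Σ(formed) = 1×D + 2×358 + 7×401 + 1×360 = 3883 + D
ΔH = Σ(broken) − Σ(formed) = (4115) − (3883 + D) = +232 − D
Setting this equal to −33 kJ gives D = 265 kJ/mol.

D(C-Br) ≈ 265 kJ/mol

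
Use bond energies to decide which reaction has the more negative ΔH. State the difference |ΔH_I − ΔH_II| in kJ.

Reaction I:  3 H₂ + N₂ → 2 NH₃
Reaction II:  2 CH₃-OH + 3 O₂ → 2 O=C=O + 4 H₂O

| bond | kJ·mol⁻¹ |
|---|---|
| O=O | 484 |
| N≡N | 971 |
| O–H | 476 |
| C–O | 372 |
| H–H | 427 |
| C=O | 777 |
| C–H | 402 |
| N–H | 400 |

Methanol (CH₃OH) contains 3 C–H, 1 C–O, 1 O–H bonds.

Reaction I:
  Bonds broken (reactants):
    H–H: 3 × 427 = 1281
    N≡N: 1 × 971 = 971
    Σ(broken) = 2252 kJ
  Bonds formed (products):
    N–H: 6 × 400 = 2400
    Σ(formed) = 2400 kJ
  ΔH_I = 2252 − 2400 = −148 kJ
Reaction II:
  Bonds broken (reactants):
    C–H: 6 × 402 = 2412
    C–O: 2 × 372 = 744
    O–H: 2 × 476 = 952
    O=O: 3 × 484 = 1452
    Σ(broken) = 5560 kJ
  Bonds formed (products):
    C=O: 4 × 777 = 3108
    O–H: 8 × 476 = 3808
    Σ(formed) = 6916 kJ
  ΔH_II = 5560 − 6916 = −1356 kJ
ΔH_I − ΔH_II = +1208 kJ, so reaction II has the more negative ΔH; |ΔH_I − ΔH_II| = 1208 kJ.

Reaction II, by 1208 kJ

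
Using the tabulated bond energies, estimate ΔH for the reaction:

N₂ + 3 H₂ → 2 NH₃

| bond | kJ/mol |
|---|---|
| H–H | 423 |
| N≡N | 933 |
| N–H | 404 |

Bonds broken (reactants):
  H–H: 3 × 423 = 1269
  N≡N: 1 × 933 = 933
  Σ(broken) = 2202 kJ
Bonds formed (products):
  N–H: 6 × 404 = 2424
  Σ(formed) = 2424 kJ
ΔH = Σ(broken) − Σ(formed) = 2202 − 2424 = −222 kJ

ΔH ≈ −222 kJ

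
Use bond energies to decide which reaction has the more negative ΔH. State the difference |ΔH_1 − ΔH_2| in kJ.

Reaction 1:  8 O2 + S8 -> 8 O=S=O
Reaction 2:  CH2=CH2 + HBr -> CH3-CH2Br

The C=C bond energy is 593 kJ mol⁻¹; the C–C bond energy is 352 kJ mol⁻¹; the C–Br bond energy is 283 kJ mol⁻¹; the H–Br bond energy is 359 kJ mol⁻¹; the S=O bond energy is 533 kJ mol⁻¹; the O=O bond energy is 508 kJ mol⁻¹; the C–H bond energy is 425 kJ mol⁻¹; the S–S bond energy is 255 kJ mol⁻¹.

Reaction 1:
  Bonds broken (reactants):
    O=O: 8 × 508 = 4064
    S–S: 8 × 255 = 2040
    Σ(broken) = 6104 kJ
  Bonds formed (products):
    S=O: 16 × 533 = 8528
    Σ(formed) = 8528 kJ
  ΔH_1 = 6104 − 8528 = −2424 kJ
Reaction 2:
  Bonds broken (reactants):
    C–H: 4 × 425 = 1700
    C=C: 1 × 593 = 593
    H–Br: 1 × 359 = 359
    Σ(broken) = 2652 kJ
  Bonds formed (products):
    C–Br: 1 × 283 = 283
    C–C: 1 × 352 = 352
    C–H: 5 × 425 = 2125
    Σ(formed) = 2760 kJ
  ΔH_2 = 2652 − 2760 = −108 kJ
ΔH_1 − ΔH_2 = −2316 kJ, so reaction 1 has the more negative ΔH; |ΔH_1 − ΔH_2| = 2316 kJ.

Reaction 1, by 2316 kJ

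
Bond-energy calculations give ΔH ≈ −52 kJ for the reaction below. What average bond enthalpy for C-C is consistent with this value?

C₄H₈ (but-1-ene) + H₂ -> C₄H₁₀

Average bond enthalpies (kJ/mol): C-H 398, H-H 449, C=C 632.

Let D be the C-C bond energy.
Σ(broken) = 2×D + 8×398 + 1×632 + 1×449 = 4265 + 2D
Σ(formed) = 3×D + 10×398 = 3980 + 3D
ΔH = Σ(broken) − Σ(formed) = (4265 + 2D) − (3980 + 3D) = +285 − D
Setting this equal to −52 kJ gives D = 337 kJ/mol.

D(C-C) ≈ 337 kJ/mol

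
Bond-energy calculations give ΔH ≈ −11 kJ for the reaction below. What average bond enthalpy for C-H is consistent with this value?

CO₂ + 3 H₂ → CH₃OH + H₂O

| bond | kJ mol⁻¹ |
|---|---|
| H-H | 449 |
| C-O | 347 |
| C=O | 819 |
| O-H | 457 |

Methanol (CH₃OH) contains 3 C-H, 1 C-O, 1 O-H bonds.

D(C-H) ≈ 426 kJ/mol

Let D be the C-H bond energy.
Σ(broken) = 2×819 + 3×449 = 2985
Σ(formed) = 3×D + 1×347 + 3×457 = 1718 + 3D
ΔH = Σ(broken) − Σ(formed) = (2985) − (1718 + 3D) = +1267 − 3D
Setting this equal to −11 kJ gives 3D = 1278, so D = 426 kJ/mol.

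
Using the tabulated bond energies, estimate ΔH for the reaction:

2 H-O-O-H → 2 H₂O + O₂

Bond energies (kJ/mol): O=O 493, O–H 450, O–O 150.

ΔH ≈ −193 kJ

Bonds broken (reactants):
  O–H: 4 × 450 = 1800
  O–O: 2 × 150 = 300
  Σ(broken) = 2100 kJ
Bonds formed (products):
  O–H: 4 × 450 = 1800
  O=O: 1 × 493 = 493
  Σ(formed) = 2293 kJ
ΔH = Σ(broken) − Σ(formed) = 2100 − 2293 = −193 kJ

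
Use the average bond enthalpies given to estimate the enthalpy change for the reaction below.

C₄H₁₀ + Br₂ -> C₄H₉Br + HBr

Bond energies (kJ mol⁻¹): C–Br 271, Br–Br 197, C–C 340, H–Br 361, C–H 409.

ΔH ≈ −26 kJ

Bonds broken (reactants):
  Br–Br: 1 × 197 = 197
  C–C: 3 × 340 = 1020
  C–H: 10 × 409 = 4090
  Σ(broken) = 5307 kJ
Bonds formed (products):
  C–Br: 1 × 271 = 271
  C–C: 3 × 340 = 1020
  C–H: 9 × 409 = 3681
  H–Br: 1 × 361 = 361
  Σ(formed) = 5333 kJ
ΔH = Σ(broken) − Σ(formed) = 5307 − 5333 = −26 kJ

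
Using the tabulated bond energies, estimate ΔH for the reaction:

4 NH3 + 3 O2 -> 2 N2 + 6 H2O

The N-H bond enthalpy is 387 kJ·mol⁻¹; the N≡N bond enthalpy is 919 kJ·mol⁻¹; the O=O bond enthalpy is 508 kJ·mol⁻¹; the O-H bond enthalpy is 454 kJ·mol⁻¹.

Bonds broken (reactants):
  N-H: 12 × 387 = 4644
  O=O: 3 × 508 = 1524
  Σ(broken) = 6168 kJ
Bonds formed (products):
  N≡N: 2 × 919 = 1838
  O-H: 12 × 454 = 5448
  Σ(formed) = 7286 kJ
ΔH = Σ(broken) − Σ(formed) = 6168 − 7286 = −1118 kJ

ΔH ≈ −1118 kJ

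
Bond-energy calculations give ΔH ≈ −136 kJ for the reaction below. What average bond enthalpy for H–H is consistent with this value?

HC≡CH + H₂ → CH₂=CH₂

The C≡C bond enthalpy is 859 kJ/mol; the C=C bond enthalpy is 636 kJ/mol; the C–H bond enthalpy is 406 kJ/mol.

D(H–H) ≈ 453 kJ/mol

Let D be the H–H bond energy.
Σ(broken) = 1×859 + 2×406 + 1×D = 1671 + D
Σ(formed) = 4×406 + 1×636 = 2260
ΔH = Σ(broken) − Σ(formed) = (1671 + D) − (2260) = −589 + D
Setting this equal to −136 kJ gives D = 453 kJ/mol.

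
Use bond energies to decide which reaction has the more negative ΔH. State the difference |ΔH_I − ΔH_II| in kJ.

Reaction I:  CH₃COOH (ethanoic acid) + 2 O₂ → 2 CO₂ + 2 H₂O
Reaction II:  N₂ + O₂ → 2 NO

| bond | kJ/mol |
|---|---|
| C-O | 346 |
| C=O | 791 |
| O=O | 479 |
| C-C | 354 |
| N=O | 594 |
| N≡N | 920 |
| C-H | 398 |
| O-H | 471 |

Reaction I:
  Bonds broken (reactants):
    C-C: 1 × 354 = 354
    C-H: 3 × 398 = 1194
    C-O: 1 × 346 = 346
    C=O: 1 × 791 = 791
    O-H: 1 × 471 = 471
    O=O: 2 × 479 = 958
    Σ(broken) = 4114 kJ
  Bonds formed (products):
    C=O: 4 × 791 = 3164
    O-H: 4 × 471 = 1884
    Σ(formed) = 5048 kJ
  ΔH_I = 4114 − 5048 = −934 kJ
Reaction II:
  Bonds broken (reactants):
    N≡N: 1 × 920 = 920
    O=O: 1 × 479 = 479
    Σ(broken) = 1399 kJ
  Bonds formed (products):
    N=O: 2 × 594 = 1188
    Σ(formed) = 1188 kJ
  ΔH_II = 1399 − 1188 = +211 kJ
ΔH_I − ΔH_II = −1145 kJ, so reaction I has the more negative ΔH; |ΔH_I − ΔH_II| = 1145 kJ.

Reaction I, by 1145 kJ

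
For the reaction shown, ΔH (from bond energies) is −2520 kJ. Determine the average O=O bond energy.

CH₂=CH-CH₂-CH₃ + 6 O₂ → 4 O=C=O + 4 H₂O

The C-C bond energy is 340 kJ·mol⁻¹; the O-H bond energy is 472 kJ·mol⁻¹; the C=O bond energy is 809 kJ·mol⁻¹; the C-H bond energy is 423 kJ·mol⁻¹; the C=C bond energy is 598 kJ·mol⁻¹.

Let D be the O=O bond energy.
Σ(broken) = 2×340 + 8×423 + 1×598 + 6×D = 4662 + 6D
Σ(formed) = 8×809 + 8×472 = 10248
ΔH = Σ(broken) − Σ(formed) = (4662 + 6D) − (10248) = −5586 + 6D
Setting this equal to −2520 kJ gives 6D = 3066, so D = 511 kJ/mol.

D(O=O) ≈ 511 kJ/mol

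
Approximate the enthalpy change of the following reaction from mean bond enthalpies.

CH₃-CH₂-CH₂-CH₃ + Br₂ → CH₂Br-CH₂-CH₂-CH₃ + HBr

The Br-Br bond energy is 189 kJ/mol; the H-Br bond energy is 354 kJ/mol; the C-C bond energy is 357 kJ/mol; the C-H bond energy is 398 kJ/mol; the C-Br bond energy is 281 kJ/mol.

ΔH ≈ −48 kJ

Bonds broken (reactants):
  Br-Br: 1 × 189 = 189
  C-C: 3 × 357 = 1071
  C-H: 10 × 398 = 3980
  Σ(broken) = 5240 kJ
Bonds formed (products):
  C-Br: 1 × 281 = 281
  C-C: 3 × 357 = 1071
  C-H: 9 × 398 = 3582
  H-Br: 1 × 354 = 354
  Σ(formed) = 5288 kJ
ΔH = Σ(broken) − Σ(formed) = 5240 − 5288 = −48 kJ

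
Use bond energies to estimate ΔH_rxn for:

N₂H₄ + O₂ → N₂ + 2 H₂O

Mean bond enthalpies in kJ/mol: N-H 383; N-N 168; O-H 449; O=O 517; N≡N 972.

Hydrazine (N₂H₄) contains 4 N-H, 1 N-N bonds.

Bonds broken (reactants):
  N-H: 4 × 383 = 1532
  N-N: 1 × 168 = 168
  O=O: 1 × 517 = 517
  Σ(broken) = 2217 kJ
Bonds formed (products):
  N≡N: 1 × 972 = 972
  O-H: 4 × 449 = 1796
  Σ(formed) = 2768 kJ
ΔH = Σ(broken) − Σ(formed) = 2217 − 2768 = −551 kJ

ΔH ≈ −551 kJ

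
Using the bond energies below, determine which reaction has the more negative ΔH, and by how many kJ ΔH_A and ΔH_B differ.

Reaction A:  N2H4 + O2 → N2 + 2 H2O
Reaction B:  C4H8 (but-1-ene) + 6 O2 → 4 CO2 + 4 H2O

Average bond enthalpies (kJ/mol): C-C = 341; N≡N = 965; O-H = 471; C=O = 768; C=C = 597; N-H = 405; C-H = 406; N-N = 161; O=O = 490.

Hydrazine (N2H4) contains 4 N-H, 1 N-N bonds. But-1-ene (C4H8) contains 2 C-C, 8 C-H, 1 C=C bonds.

Reaction B, by 1867 kJ

Reaction A:
  Bonds broken (reactants):
    N-H: 4 × 405 = 1620
    N-N: 1 × 161 = 161
    O=O: 1 × 490 = 490
    Σ(broken) = 2271 kJ
  Bonds formed (products):
    N≡N: 1 × 965 = 965
    O-H: 4 × 471 = 1884
    Σ(formed) = 2849 kJ
  ΔH_A = 2271 − 2849 = −578 kJ
Reaction B:
  Bonds broken (reactants):
    C-C: 2 × 341 = 682
    C-H: 8 × 406 = 3248
    C=C: 1 × 597 = 597
    O=O: 6 × 490 = 2940
    Σ(broken) = 7467 kJ
  Bonds formed (products):
    C=O: 8 × 768 = 6144
    O-H: 8 × 471 = 3768
    Σ(formed) = 9912 kJ
  ΔH_B = 7467 − 9912 = −2445 kJ
ΔH_A − ΔH_B = +1867 kJ, so reaction B has the more negative ΔH; |ΔH_A − ΔH_B| = 1867 kJ.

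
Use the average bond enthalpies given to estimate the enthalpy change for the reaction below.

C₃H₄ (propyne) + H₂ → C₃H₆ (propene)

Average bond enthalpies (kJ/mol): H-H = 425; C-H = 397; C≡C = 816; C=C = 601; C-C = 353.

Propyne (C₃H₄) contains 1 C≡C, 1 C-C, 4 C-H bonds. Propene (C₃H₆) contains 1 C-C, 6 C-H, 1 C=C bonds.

Bonds broken (reactants):
  C≡C: 1 × 816 = 816
  C-C: 1 × 353 = 353
  C-H: 4 × 397 = 1588
  H-H: 1 × 425 = 425
  Σ(broken) = 3182 kJ
Bonds formed (products):
  C-C: 1 × 353 = 353
  C-H: 6 × 397 = 2382
  C=C: 1 × 601 = 601
  Σ(formed) = 3336 kJ
ΔH = Σ(broken) − Σ(formed) = 3182 − 3336 = −154 kJ

ΔH ≈ −154 kJ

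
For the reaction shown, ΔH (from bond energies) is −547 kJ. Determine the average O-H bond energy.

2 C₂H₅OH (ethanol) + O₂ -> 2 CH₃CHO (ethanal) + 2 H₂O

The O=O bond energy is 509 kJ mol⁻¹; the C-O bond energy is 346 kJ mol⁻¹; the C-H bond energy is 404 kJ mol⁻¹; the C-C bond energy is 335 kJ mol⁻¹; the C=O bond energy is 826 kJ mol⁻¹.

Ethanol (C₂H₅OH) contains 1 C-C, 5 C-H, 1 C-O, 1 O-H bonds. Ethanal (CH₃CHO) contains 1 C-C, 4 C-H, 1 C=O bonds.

D(O-H) ≈ 452 kJ/mol

Let D be the O-H bond energy.
Σ(broken) = 2×335 + 10×404 + 2×346 + 2×D + 1×509 = 5911 + 2D
Σ(formed) = 2×335 + 8×404 + 2×826 + 4×D = 5554 + 4D
ΔH = Σ(broken) − Σ(formed) = (5911 + 2D) − (5554 + 4D) = +357 − 2D
Setting this equal to −547 kJ gives 2D = 904, so D = 452 kJ/mol.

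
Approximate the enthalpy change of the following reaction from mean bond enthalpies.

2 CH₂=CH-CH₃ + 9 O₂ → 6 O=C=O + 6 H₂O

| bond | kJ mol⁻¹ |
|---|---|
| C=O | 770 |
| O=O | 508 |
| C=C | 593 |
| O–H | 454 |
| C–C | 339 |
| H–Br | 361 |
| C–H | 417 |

Bonds broken (reactants):
  C–C: 2 × 339 = 678
  C–H: 12 × 417 = 5004
  C=C: 2 × 593 = 1186
  O=O: 9 × 508 = 4572
  Σ(broken) = 11440 kJ
Bonds formed (products):
  C=O: 12 × 770 = 9240
  O–H: 12 × 454 = 5448
  Σ(formed) = 14688 kJ
ΔH = Σ(broken) − Σ(formed) = 11440 − 14688 = −3248 kJ

ΔH ≈ −3248 kJ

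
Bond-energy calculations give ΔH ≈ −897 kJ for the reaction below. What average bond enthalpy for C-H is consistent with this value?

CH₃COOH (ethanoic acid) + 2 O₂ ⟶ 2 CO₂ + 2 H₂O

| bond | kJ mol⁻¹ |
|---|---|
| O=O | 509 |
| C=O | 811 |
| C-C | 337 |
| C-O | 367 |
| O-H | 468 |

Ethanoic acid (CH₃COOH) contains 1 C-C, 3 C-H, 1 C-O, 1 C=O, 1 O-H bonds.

Let D be the C-H bond energy.
Σ(broken) = 1×337 + 3×D + 1×367 + 1×811 + 1×468 + 2×509 = 3001 + 3D
Σ(formed) = 4×811 + 4×468 = 5116
ΔH = Σ(broken) − Σ(formed) = (3001 + 3D) − (5116) = −2115 + 3D
Setting this equal to −897 kJ gives 3D = 1218, so D = 406 kJ/mol.

D(C-H) ≈ 406 kJ/mol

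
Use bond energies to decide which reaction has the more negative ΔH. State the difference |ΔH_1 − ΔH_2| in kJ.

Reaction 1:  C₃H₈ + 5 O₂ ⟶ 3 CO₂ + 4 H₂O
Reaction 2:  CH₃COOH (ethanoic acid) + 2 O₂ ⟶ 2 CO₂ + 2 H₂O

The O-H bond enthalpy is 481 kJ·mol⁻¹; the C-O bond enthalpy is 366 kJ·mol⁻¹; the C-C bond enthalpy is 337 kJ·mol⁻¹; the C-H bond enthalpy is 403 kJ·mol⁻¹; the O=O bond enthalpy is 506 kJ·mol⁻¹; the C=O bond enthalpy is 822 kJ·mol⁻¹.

Reaction 1:
  Bonds broken (reactants):
    C-C: 2 × 337 = 674
    C-H: 8 × 403 = 3224
    O=O: 5 × 506 = 2530
    Σ(broken) = 6428 kJ
  Bonds formed (products):
    C=O: 6 × 822 = 4932
    O-H: 8 × 481 = 3848
    Σ(formed) = 8780 kJ
  ΔH_1 = 6428 − 8780 = −2352 kJ
Reaction 2:
  Bonds broken (reactants):
    C-C: 1 × 337 = 337
    C-H: 3 × 403 = 1209
    C-O: 1 × 366 = 366
    C=O: 1 × 822 = 822
    O-H: 1 × 481 = 481
    O=O: 2 × 506 = 1012
    Σ(broken) = 4227 kJ
  Bonds formed (products):
    C=O: 4 × 822 = 3288
    O-H: 4 × 481 = 1924
    Σ(formed) = 5212 kJ
  ΔH_2 = 4227 − 5212 = −985 kJ
ΔH_1 − ΔH_2 = −1367 kJ, so reaction 1 has the more negative ΔH; |ΔH_1 − ΔH_2| = 1367 kJ.

Reaction 1, by 1367 kJ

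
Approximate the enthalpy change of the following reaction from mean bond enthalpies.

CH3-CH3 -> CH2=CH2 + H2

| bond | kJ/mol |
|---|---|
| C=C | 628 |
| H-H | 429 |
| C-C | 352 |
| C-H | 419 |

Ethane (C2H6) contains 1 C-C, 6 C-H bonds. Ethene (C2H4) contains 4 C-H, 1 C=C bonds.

ΔH ≈ +133 kJ

Bonds broken (reactants):
  C-C: 1 × 352 = 352
  C-H: 6 × 419 = 2514
  Σ(broken) = 2866 kJ
Bonds formed (products):
  C-H: 4 × 419 = 1676
  C=C: 1 × 628 = 628
  H-H: 1 × 429 = 429
  Σ(formed) = 2733 kJ
ΔH = Σ(broken) − Σ(formed) = 2866 − 2733 = +133 kJ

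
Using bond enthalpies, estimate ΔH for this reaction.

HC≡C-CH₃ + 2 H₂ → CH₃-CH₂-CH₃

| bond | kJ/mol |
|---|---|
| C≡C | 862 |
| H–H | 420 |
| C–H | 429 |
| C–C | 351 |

ΔH ≈ −365 kJ

Bonds broken (reactants):
  C≡C: 1 × 862 = 862
  C–C: 1 × 351 = 351
  C–H: 4 × 429 = 1716
  H–H: 2 × 420 = 840
  Σ(broken) = 3769 kJ
Bonds formed (products):
  C–C: 2 × 351 = 702
  C–H: 8 × 429 = 3432
  Σ(formed) = 4134 kJ
ΔH = Σ(broken) − Σ(formed) = 3769 − 4134 = −365 kJ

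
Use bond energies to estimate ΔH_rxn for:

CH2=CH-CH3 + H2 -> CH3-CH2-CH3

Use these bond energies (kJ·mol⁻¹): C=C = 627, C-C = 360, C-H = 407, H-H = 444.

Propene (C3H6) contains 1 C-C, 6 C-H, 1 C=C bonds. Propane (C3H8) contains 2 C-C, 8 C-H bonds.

ΔH ≈ −103 kJ

Bonds broken (reactants):
  C-C: 1 × 360 = 360
  C-H: 6 × 407 = 2442
  C=C: 1 × 627 = 627
  H-H: 1 × 444 = 444
  Σ(broken) = 3873 kJ
Bonds formed (products):
  C-C: 2 × 360 = 720
  C-H: 8 × 407 = 3256
  Σ(formed) = 3976 kJ
ΔH = Σ(broken) − Σ(formed) = 3873 − 3976 = −103 kJ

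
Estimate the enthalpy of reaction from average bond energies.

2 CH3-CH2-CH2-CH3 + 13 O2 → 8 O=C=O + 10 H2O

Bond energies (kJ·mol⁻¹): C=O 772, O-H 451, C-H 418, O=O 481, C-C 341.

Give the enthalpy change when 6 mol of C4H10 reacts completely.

ΔH = −14139 kJ

Bonds broken (reactants):
  C-C: 6 × 341 = 2046
  C-H: 20 × 418 = 8360
  O=O: 13 × 481 = 6253
  Σ(broken) = 16659 kJ
Bonds formed (products):
  C=O: 16 × 772 = 12352
  O-H: 20 × 451 = 9020
  Σ(formed) = 21372 kJ
ΔH = Σ(broken) − Σ(formed) = 16659 − 21372 = −4713 kJ
For 3× the reaction as written: 3 × (−4713) = −14139 kJ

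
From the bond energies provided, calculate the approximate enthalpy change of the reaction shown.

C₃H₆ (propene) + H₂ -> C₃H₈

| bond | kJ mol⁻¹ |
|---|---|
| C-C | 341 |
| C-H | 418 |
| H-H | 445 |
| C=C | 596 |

Bonds broken (reactants):
  C-C: 1 × 341 = 341
  C-H: 6 × 418 = 2508
  C=C: 1 × 596 = 596
  H-H: 1 × 445 = 445
  Σ(broken) = 3890 kJ
Bonds formed (products):
  C-C: 2 × 341 = 682
  C-H: 8 × 418 = 3344
  Σ(formed) = 4026 kJ
ΔH = Σ(broken) − Σ(formed) = 3890 − 4026 = −136 kJ

ΔH ≈ −136 kJ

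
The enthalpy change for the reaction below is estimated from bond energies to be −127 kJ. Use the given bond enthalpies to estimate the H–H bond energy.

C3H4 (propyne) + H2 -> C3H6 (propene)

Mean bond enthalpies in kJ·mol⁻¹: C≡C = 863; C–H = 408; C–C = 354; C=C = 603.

D(H–H) ≈ 429 kJ/mol

Let D be the H–H bond energy.
Σ(broken) = 1×863 + 1×354 + 4×408 + 1×D = 2849 + D
Σ(formed) = 1×354 + 6×408 + 1×603 = 3405
ΔH = Σ(broken) − Σ(formed) = (2849 + D) − (3405) = −556 + D
Setting this equal to −127 kJ gives D = 429 kJ/mol.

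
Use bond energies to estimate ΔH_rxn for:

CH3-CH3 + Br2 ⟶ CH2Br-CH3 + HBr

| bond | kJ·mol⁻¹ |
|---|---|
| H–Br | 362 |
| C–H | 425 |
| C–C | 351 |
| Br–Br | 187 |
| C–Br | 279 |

ΔH ≈ −29 kJ

Bonds broken (reactants):
  Br–Br: 1 × 187 = 187
  C–C: 1 × 351 = 351
  C–H: 6 × 425 = 2550
  Σ(broken) = 3088 kJ
Bonds formed (products):
  C–Br: 1 × 279 = 279
  C–C: 1 × 351 = 351
  C–H: 5 × 425 = 2125
  H–Br: 1 × 362 = 362
  Σ(formed) = 3117 kJ
ΔH = Σ(broken) − Σ(formed) = 3088 − 3117 = −29 kJ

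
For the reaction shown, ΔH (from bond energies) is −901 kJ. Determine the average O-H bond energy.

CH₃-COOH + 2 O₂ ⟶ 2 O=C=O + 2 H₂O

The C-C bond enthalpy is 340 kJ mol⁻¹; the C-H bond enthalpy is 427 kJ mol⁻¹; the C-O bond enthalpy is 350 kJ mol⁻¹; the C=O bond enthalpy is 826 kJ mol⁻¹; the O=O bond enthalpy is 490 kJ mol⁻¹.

Let D be the O-H bond energy.
Σ(broken) = 1×340 + 3×427 + 1×350 + 1×826 + 1×D + 2×490 = 3777 + D
Σ(formed) = 4×826 + 4×D = 3304 + 4D
ΔH = Σ(broken) − Σ(formed) = (3777 + D) − (3304 + 4D) = +473 − 3D
Setting this equal to −901 kJ gives 3D = 1374, so D = 458 kJ/mol.

D(O-H) ≈ 458 kJ/mol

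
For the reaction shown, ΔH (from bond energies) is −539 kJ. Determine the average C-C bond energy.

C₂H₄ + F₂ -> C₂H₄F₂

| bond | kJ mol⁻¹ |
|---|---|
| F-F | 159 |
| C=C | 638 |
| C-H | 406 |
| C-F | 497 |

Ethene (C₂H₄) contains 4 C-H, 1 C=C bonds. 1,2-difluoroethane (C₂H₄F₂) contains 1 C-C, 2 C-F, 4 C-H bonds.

D(C-C) ≈ 342 kJ/mol

Let D be the C-C bond energy.
Σ(broken) = 4×406 + 1×638 + 1×159 = 2421
Σ(formed) = 1×D + 2×497 + 4×406 = 2618 + D
ΔH = Σ(broken) − Σ(formed) = (2421) − (2618 + D) = −197 − D
Setting this equal to −539 kJ gives D = 342 kJ/mol.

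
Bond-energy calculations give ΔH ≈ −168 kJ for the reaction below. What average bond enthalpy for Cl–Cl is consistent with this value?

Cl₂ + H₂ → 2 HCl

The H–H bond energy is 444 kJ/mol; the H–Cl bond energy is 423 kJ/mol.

Let D be the Cl–Cl bond energy.
Σ(broken) = 1×D + 1×444 = 444 + D
Σ(formed) = 2×423 = 846
ΔH = Σ(broken) − Σ(formed) = (444 + D) − (846) = −402 + D
Setting this equal to −168 kJ gives D = 234 kJ/mol.

D(Cl–Cl) ≈ 234 kJ/mol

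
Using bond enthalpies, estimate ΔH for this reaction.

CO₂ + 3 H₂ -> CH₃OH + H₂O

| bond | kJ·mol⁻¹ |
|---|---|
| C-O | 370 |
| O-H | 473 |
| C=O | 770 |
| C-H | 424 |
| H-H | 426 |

Bonds broken (reactants):
  C=O: 2 × 770 = 1540
  H-H: 3 × 426 = 1278
  Σ(broken) = 2818 kJ
Bonds formed (products):
  C-H: 3 × 424 = 1272
  C-O: 1 × 370 = 370
  O-H: 3 × 473 = 1419
  Σ(formed) = 3061 kJ
ΔH = Σ(broken) − Σ(formed) = 2818 − 3061 = −243 kJ

ΔH ≈ −243 kJ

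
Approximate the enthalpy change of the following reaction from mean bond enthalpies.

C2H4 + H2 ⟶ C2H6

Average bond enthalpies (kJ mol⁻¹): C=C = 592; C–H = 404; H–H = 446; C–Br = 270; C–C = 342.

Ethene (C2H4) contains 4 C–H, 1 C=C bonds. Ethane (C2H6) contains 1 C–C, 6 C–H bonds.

Bonds broken (reactants):
  C–H: 4 × 404 = 1616
  C=C: 1 × 592 = 592
  H–H: 1 × 446 = 446
  Σ(broken) = 2654 kJ
Bonds formed (products):
  C–C: 1 × 342 = 342
  C–H: 6 × 404 = 2424
  Σ(formed) = 2766 kJ
ΔH = Σ(broken) − Σ(formed) = 2654 − 2766 = −112 kJ

ΔH ≈ −112 kJ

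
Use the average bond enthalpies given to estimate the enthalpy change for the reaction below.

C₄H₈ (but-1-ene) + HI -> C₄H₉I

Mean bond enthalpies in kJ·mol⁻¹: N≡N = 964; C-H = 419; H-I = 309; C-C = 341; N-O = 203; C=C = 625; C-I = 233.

ΔH ≈ −59 kJ

Bonds broken (reactants):
  C-C: 2 × 341 = 682
  C-H: 8 × 419 = 3352
  C=C: 1 × 625 = 625
  H-I: 1 × 309 = 309
  Σ(broken) = 4968 kJ
Bonds formed (products):
  C-C: 3 × 341 = 1023
  C-H: 9 × 419 = 3771
  C-I: 1 × 233 = 233
  Σ(formed) = 5027 kJ
ΔH = Σ(broken) − Σ(formed) = 4968 − 5027 = −59 kJ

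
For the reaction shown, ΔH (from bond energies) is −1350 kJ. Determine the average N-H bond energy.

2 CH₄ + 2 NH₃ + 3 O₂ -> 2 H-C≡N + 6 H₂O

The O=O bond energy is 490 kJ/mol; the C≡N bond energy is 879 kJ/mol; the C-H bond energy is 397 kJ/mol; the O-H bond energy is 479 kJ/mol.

D(N-H) ≈ 384 kJ/mol

Let D be the N-H bond energy.
Σ(broken) = 8×397 + 6×D + 3×490 = 4646 + 6D
Σ(formed) = 2×879 + 2×397 + 12×479 = 8300
ΔH = Σ(broken) − Σ(formed) = (4646 + 6D) − (8300) = −3654 + 6D
Setting this equal to −1350 kJ gives 6D = 2304, so D = 384 kJ/mol.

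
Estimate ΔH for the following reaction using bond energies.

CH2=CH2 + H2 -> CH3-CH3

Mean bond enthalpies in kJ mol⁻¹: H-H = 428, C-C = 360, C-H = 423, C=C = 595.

ΔH ≈ −183 kJ

Bonds broken (reactants):
  C-H: 4 × 423 = 1692
  C=C: 1 × 595 = 595
  H-H: 1 × 428 = 428
  Σ(broken) = 2715 kJ
Bonds formed (products):
  C-C: 1 × 360 = 360
  C-H: 6 × 423 = 2538
  Σ(formed) = 2898 kJ
ΔH = Σ(broken) − Σ(formed) = 2715 − 2898 = −183 kJ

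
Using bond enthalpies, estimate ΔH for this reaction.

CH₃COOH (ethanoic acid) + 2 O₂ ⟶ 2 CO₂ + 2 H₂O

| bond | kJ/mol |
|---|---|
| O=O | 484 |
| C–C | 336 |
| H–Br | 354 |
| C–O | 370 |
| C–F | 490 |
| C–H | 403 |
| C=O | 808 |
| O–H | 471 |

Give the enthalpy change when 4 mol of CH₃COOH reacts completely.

ΔH = −3816 kJ

Bonds broken (reactants):
  C–C: 1 × 336 = 336
  C–H: 3 × 403 = 1209
  C–O: 1 × 370 = 370
  C=O: 1 × 808 = 808
  O–H: 1 × 471 = 471
  O=O: 2 × 484 = 968
  Σ(broken) = 4162 kJ
Bonds formed (products):
  C=O: 4 × 808 = 3232
  O–H: 4 × 471 = 1884
  Σ(formed) = 5116 kJ
ΔH = Σ(broken) − Σ(formed) = 4162 − 5116 = −954 kJ
For 4× the reaction as written: 4 × (−954) = −3816 kJ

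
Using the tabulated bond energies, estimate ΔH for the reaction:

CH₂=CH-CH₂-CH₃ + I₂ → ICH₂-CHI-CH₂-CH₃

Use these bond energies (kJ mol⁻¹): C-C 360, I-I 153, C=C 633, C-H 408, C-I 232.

ΔH ≈ −38 kJ

Bonds broken (reactants):
  C-C: 2 × 360 = 720
  C-H: 8 × 408 = 3264
  C=C: 1 × 633 = 633
  I-I: 1 × 153 = 153
  Σ(broken) = 4770 kJ
Bonds formed (products):
  C-C: 3 × 360 = 1080
  C-H: 8 × 408 = 3264
  C-I: 2 × 232 = 464
  Σ(formed) = 4808 kJ
ΔH = Σ(broken) − Σ(formed) = 4770 − 4808 = −38 kJ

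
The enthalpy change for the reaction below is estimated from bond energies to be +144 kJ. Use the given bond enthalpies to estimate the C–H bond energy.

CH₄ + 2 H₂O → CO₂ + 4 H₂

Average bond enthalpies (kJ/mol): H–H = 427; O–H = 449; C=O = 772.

Let D be the C–H bond energy.
Σ(broken) = 4×D + 4×449 = 1796 + 4D
Σ(formed) = 2×772 + 4×427 = 3252
ΔH = Σ(broken) − Σ(formed) = (1796 + 4D) − (3252) = −1456 + 4D
Setting this equal to +144 kJ gives 4D = 1600, so D = 400 kJ/mol.

D(C–H) ≈ 400 kJ/mol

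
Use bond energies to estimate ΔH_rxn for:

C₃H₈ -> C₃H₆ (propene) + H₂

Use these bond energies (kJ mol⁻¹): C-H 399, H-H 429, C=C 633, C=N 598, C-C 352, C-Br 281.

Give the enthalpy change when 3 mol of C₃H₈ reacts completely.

ΔH = +264 kJ

Bonds broken (reactants):
  C-C: 2 × 352 = 704
  C-H: 8 × 399 = 3192
  Σ(broken) = 3896 kJ
Bonds formed (products):
  C-C: 1 × 352 = 352
  C-H: 6 × 399 = 2394
  C=C: 1 × 633 = 633
  H-H: 1 × 429 = 429
  Σ(formed) = 3808 kJ
ΔH = Σ(broken) − Σ(formed) = 3896 − 3808 = +88 kJ
For 3× the reaction as written: 3 × (+88) = +264 kJ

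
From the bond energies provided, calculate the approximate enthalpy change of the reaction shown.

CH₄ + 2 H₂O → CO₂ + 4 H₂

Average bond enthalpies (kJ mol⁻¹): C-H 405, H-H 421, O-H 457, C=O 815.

Bonds broken (reactants):
  C-H: 4 × 405 = 1620
  O-H: 4 × 457 = 1828
  Σ(broken) = 3448 kJ
Bonds formed (products):
  C=O: 2 × 815 = 1630
  H-H: 4 × 421 = 1684
  Σ(formed) = 3314 kJ
ΔH = Σ(broken) − Σ(formed) = 3448 − 3314 = +134 kJ

ΔH ≈ +134 kJ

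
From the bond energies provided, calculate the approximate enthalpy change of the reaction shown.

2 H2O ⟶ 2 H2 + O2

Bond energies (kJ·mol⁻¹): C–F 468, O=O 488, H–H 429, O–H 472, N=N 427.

Bonds broken (reactants):
  O–H: 4 × 472 = 1888
  Σ(broken) = 1888 kJ
Bonds formed (products):
  H–H: 2 × 429 = 858
  O=O: 1 × 488 = 488
  Σ(formed) = 1346 kJ
ΔH = Σ(broken) − Σ(formed) = 1888 − 1346 = +542 kJ

ΔH ≈ +542 kJ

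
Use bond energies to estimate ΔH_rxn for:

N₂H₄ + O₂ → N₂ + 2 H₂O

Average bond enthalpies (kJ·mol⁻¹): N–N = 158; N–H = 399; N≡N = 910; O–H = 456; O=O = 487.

ΔH ≈ −493 kJ

Bonds broken (reactants):
  N–H: 4 × 399 = 1596
  N–N: 1 × 158 = 158
  O=O: 1 × 487 = 487
  Σ(broken) = 2241 kJ
Bonds formed (products):
  N≡N: 1 × 910 = 910
  O–H: 4 × 456 = 1824
  Σ(formed) = 2734 kJ
ΔH = Σ(broken) − Σ(formed) = 2241 − 2734 = −493 kJ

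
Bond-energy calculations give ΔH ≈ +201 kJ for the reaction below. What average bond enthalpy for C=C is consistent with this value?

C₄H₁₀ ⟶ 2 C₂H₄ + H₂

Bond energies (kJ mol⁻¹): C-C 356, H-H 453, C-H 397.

Let D be the C=C bond energy.
Σ(broken) = 3×356 + 10×397 = 5038
Σ(formed) = 8×397 + 2×D + 1×453 = 3629 + 2D
ΔH = Σ(broken) − Σ(formed) = (5038) − (3629 + 2D) = +1409 − 2D
Setting this equal to +201 kJ gives 2D = 1208, so D = 604 kJ/mol.

D(C=C) ≈ 604 kJ/mol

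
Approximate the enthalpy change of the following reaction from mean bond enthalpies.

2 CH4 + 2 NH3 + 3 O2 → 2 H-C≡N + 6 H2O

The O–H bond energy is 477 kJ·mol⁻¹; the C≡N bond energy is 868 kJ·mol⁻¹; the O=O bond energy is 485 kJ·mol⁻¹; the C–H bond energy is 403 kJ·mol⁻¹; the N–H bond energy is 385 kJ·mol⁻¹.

Bonds broken (reactants):
  C–H: 8 × 403 = 3224
  N–H: 6 × 385 = 2310
  O=O: 3 × 485 = 1455
  Σ(broken) = 6989 kJ
Bonds formed (products):
  C≡N: 2 × 868 = 1736
  C–H: 2 × 403 = 806
  O–H: 12 × 477 = 5724
  Σ(formed) = 8266 kJ
ΔH = Σ(broken) − Σ(formed) = 6989 − 8266 = −1277 kJ

ΔH ≈ −1277 kJ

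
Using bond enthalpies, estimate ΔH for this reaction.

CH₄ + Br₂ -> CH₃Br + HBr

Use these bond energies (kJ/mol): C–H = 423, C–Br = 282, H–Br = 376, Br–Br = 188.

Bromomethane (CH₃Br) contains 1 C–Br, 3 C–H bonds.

ΔH ≈ −47 kJ

Bonds broken (reactants):
  Br–Br: 1 × 188 = 188
  C–H: 4 × 423 = 1692
  Σ(broken) = 1880 kJ
Bonds formed (products):
  C–Br: 1 × 282 = 282
  C–H: 3 × 423 = 1269
  H–Br: 1 × 376 = 376
  Σ(formed) = 1927 kJ
ΔH = Σ(broken) − Σ(formed) = 1880 − 1927 = −47 kJ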